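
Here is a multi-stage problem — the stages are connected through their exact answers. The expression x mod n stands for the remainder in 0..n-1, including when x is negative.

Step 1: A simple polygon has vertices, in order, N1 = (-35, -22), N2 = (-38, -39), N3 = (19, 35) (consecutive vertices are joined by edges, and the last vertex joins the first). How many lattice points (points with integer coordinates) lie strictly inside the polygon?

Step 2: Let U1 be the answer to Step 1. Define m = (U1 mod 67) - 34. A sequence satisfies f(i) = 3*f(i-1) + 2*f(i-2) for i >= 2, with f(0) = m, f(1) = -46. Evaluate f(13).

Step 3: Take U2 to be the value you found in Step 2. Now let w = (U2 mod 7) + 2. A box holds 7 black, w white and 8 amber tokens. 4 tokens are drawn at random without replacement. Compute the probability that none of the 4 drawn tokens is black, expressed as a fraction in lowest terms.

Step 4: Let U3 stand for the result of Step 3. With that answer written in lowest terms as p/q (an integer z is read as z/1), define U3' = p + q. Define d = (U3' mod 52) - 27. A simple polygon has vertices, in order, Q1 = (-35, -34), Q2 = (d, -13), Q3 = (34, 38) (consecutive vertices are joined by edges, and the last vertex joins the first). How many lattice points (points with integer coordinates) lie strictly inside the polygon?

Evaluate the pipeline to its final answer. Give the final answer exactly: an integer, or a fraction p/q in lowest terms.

Step 1: cross terms: (-35*-39 - -38*-22)=529, (-38*35 - 19*-39)=-589, (19*-22 - -35*35)=807; twice the area = |747| = 747; area = 747/2; boundary points = 1 + 1 + 3 = 5; strictly interior points = area - boundary/2 + 1 = 372; answer 372
Step 2: U1 = 372; m = 3; f(2) = 3*(-46) + 2*(3) = -132; iterating: f(2)=-132, f(3)=-488, f(4)=-1728, f(5)=-6160, f(6)=-21936, f(7)=-78128, f(8)=-278256, f(9)=-991024, f(10)=-3529584, f(11)=-12570800, f(12)=-44771568, f(13)=-159456304; answer -159456304
Step 3: U2 = -159456304; w = 2; total draws C(17,4) = 2380; favorable C(10,4) = 210; P = 3/34; answer 3/34
Step 4: U3 = 3/34; threaded value p + q = 37; d = 10; cross terms: (-35*-13 - 10*-34)=795, (10*38 - 34*-13)=822, (34*-34 - -35*38)=174; twice the area = |1791| = 1791; area = 1791/2; boundary points = 3 + 3 + 3 = 9; strictly interior points = area - boundary/2 + 1 = 892; answer 892

892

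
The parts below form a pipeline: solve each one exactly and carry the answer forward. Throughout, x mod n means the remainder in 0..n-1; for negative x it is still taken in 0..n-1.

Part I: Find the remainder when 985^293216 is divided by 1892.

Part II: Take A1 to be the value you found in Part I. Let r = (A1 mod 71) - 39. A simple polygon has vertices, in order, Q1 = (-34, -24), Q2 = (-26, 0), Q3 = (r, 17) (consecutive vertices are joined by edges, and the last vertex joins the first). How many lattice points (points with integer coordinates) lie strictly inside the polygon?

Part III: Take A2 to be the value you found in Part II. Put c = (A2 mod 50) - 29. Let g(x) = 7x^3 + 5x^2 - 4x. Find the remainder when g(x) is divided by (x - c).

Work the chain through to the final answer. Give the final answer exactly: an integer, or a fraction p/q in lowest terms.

Part I: squarings mod 1892: 985^1=985, 985^2=1521, 985^4=1417, 985^8=477, 985^16=489, 985^32=729, 985^64=1681, 985^128=1005, 985^256=1589, 985^512=993, 985^1024=317, 985^2048=213, 985^4096=1853, 985^8192=1521, 985^16384=1417, 985^32768=477, 985^65536=489, 985^131072=729, 985^262144=1681; 985^293216 = 985^32 * 985^64 * 985^256 * 985^2048 * 985^4096 * 985^8192 * 985^16384 * 985^262144 = 1721 (mod 1892); answer 1721
Part II: A1 = 1721; r = -22; cross terms: (-34*0 - -26*-24)=-624, (-26*17 - -22*0)=-442, (-22*-24 - -34*17)=1106; twice the area = |40| = 40; area = 20; boundary points = 8 + 1 + 1 = 10; strictly interior points = area - boundary/2 + 1 = 16; answer 16
Part III: A2 = 16; c = -13; remainder = value at the root: 7*(-13)^3 + 5*(-13)^2 - 4*(-13)^1 = (-15379) + (845) + (52) = -14482; answer -14482

-14482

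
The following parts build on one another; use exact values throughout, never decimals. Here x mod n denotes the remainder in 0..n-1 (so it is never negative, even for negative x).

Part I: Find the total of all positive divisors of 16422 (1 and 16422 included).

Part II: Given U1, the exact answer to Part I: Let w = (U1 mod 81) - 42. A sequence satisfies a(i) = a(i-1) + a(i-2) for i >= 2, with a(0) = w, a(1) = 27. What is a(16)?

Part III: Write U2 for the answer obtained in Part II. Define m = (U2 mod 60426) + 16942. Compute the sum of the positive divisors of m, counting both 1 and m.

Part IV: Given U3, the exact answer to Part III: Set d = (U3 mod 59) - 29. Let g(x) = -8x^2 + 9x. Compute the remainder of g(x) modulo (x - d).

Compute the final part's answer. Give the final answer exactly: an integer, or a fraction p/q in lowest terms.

-329

Part I: 16422 = 2 * 3 * 7 * 17 * 23; sigma = (1 + 2) * (1 + 3) * (1 + 7) * (1 + 17) * (1 + 23) = 3 * 4 * 8 * 18 * 24 = 41472; answer 41472
Part II: U1 = 41472; w = -42; a(2) = 1*(27) + 1*(-42) = -15; iterating: a(2)=-15, a(3)=12, a(4)=-3, a(5)=9, a(6)=6, a(7)=15, a(8)=21, a(9)=36, a(10)=57, a(11)=93, a(12)=150, a(13)=243, a(14)=393, a(15)=636, a(16)=1029; answer 1029
Part III: U2 = 1029; m = 17971; 17971 is prime, so its only divisors are 1 and 17971; sigma = 1 + 17971 = 17972; answer 17972
Part IV: U3 = 17972; d = 7; remainder = value at the root: -8*(7)^2 + 9*(7)^1 = (-392) + (63) = -329; answer -329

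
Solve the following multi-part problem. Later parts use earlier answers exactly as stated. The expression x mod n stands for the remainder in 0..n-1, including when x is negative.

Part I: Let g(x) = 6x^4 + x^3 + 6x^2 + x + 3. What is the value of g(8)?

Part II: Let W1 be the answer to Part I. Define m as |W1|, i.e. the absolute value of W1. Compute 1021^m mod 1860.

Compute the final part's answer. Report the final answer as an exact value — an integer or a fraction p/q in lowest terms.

1201

Part I: 6*(8)^4 + 1*(8)^3 + 6*(8)^2 + 1*(8)^1 + 3 = (24576) + (512) + (384) + (8) + (3) = 25483; answer 25483
Part II: W1 = 25483; m = 25483; squarings mod 1860: 1021^1=1021, 1021^2=841, 1021^4=481, 1021^8=721, 1021^16=901, 1021^32=841, 1021^64=481, 1021^128=721, 1021^256=901, 1021^512=841, 1021^1024=481, 1021^2048=721, 1021^4096=901, 1021^8192=841, 1021^16384=481; 1021^25483 = 1021^1 * 1021^2 * 1021^8 * 1021^128 * 1021^256 * 1021^512 * 1021^8192 * 1021^16384 = 1201 (mod 1860); answer 1201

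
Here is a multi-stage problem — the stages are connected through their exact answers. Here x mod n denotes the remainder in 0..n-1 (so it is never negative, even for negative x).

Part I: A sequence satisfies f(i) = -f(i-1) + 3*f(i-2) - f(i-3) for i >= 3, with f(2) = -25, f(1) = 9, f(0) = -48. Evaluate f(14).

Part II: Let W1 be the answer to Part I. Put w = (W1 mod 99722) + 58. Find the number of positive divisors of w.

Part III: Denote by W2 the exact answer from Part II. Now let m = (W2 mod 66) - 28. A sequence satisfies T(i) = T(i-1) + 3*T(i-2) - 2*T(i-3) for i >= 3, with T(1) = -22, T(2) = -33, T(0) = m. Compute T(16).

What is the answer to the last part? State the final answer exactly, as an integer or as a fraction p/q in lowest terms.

-407706

Part I: f(3) = -1*(-25) + 3*(9) - 1*(-48) = 100; iterating: f(3)=100, f(4)=-184, f(5)=509, f(6)=-1161, f(7)=2872, f(8)=-6864, f(9)=16641, f(10)=-40105, f(11)=96892, f(12)=-233848, f(13)=564629, f(14)=-1363065; answer -1363065
Part II: W1 = -1363065; w = 33101; 33101 = 79 * 419; number of divisors = (1+1) * (1+1) = 4; answer 4
Part III: W2 = 4; m = -24; T(3) = 1*(-33) + 3*(-22) - 2*(-24) = -51; iterating: T(3)=-51, T(4)=-106, T(5)=-193, T(6)=-409, T(7)=-776, T(8)=-1617, T(9)=-3127, T(10)=-6426, T(11)=-12573, T(12)=-25597, T(13)=-50464, T(14)=-102109, T(15)=-202307, T(16)=-407706; answer -407706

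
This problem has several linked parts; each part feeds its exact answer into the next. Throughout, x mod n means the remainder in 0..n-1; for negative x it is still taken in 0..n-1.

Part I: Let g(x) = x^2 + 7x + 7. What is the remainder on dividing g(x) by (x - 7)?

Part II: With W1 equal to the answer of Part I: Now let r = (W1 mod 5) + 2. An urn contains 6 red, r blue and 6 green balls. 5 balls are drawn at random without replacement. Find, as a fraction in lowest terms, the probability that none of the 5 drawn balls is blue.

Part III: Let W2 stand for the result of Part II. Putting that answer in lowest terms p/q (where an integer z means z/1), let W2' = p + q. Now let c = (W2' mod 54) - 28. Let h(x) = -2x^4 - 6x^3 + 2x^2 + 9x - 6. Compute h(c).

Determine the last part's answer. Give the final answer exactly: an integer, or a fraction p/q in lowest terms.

Part I: remainder = value at the root: 1*(7)^2 + 7*(7)^1 + 7 = (49) + (49) + (7) = 105; answer 105
Part II: W1 = 105; r = 2; total draws C(14,5) = 2002; favorable C(12,5) = 792; P = 36/91; answer 36/91
Part III: W2 = 36/91; threaded value p + q = 127; c = -9; -2*(-9)^4 - 6*(-9)^3 + 2*(-9)^2 + 9*(-9)^1 - 6 = (-13122) + (4374) + (162) + (-81) + (-6) = -8673; answer -8673

-8673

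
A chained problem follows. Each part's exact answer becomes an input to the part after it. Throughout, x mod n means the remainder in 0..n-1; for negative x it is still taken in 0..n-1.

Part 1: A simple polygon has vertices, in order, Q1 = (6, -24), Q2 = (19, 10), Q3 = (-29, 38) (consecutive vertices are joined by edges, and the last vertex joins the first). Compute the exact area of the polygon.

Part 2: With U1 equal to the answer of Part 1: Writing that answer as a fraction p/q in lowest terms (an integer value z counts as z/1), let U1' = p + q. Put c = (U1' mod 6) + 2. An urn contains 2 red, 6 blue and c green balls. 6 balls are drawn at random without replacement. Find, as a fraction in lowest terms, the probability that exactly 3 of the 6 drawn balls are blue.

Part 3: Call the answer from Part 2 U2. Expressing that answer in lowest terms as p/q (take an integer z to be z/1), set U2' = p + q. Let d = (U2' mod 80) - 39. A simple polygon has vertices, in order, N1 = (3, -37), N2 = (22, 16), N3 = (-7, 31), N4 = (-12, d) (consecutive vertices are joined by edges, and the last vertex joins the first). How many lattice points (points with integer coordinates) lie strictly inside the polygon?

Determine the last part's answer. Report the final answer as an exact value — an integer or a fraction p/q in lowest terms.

1209

Part 1: cross terms: (6*10 - 19*-24)=516, (19*38 - -29*10)=1012, (-29*-24 - 6*38)=468; twice the area = |1996| = 1996; area = 998; answer 998
Part 2: U1 = 998; threaded value p + q = 999; c = 5; total draws C(13,6) = 1716; favorable C(6,3)*C(7,3) = 700; P = 175/429; answer 175/429
Part 3: U2 = 175/429; threaded value p + q = 604; d = 5; cross terms: (3*16 - 22*-37)=862, (22*31 - -7*16)=794, (-7*5 - -12*31)=337, (-12*-37 - 3*5)=429; twice the area = |2422| = 2422; area = 1211; boundary points = 1 + 1 + 1 + 3 = 6; strictly interior points = area - boundary/2 + 1 = 1209; answer 1209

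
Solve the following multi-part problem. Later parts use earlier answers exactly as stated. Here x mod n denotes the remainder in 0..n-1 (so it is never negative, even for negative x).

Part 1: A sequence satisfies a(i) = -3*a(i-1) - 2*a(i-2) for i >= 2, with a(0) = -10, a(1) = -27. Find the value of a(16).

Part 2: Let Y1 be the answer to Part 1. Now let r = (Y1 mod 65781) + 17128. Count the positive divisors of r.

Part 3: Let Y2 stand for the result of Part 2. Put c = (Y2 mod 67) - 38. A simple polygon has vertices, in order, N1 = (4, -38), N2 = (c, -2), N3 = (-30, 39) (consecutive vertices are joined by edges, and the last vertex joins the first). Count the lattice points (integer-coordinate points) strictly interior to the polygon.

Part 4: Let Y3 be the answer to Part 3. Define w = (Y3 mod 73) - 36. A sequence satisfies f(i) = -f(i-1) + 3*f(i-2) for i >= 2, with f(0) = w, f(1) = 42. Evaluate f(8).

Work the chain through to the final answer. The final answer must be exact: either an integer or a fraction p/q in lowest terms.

-14061

Part 1: a(2) = -3*(-27) - 2*(-10) = 101; iterating: a(2)=101, a(3)=-249, a(4)=545, a(5)=-1137, a(6)=2321, a(7)=-4689, a(8)=9425, a(9)=-18897, a(10)=37841, a(11)=-75729, a(12)=151505, a(13)=-303057, a(14)=606161, a(15)=-1212369, a(16)=2424785; answer 2424785
Part 2: Y1 = 2424785; r = 73797; 73797 = 3 * 17 * 1447; number of divisors = (1+1) * (1+1) * (1+1) = 8; answer 8
Part 3: Y2 = 8; c = -30; cross terms: (4*-2 - -30*-38)=-1148, (-30*39 - -30*-2)=-1230, (-30*-38 - 4*39)=984; twice the area = |-1394| = 1394; area = 697; boundary points = 2 + 41 + 1 = 44; strictly interior points = area - boundary/2 + 1 = 676; answer 676
Part 4: Y3 = 676; w = -17; f(2) = -1*(42) + 3*(-17) = -93; iterating: f(2)=-93, f(3)=219, f(4)=-498, f(5)=1155, f(6)=-2649, f(7)=6114, f(8)=-14061; answer -14061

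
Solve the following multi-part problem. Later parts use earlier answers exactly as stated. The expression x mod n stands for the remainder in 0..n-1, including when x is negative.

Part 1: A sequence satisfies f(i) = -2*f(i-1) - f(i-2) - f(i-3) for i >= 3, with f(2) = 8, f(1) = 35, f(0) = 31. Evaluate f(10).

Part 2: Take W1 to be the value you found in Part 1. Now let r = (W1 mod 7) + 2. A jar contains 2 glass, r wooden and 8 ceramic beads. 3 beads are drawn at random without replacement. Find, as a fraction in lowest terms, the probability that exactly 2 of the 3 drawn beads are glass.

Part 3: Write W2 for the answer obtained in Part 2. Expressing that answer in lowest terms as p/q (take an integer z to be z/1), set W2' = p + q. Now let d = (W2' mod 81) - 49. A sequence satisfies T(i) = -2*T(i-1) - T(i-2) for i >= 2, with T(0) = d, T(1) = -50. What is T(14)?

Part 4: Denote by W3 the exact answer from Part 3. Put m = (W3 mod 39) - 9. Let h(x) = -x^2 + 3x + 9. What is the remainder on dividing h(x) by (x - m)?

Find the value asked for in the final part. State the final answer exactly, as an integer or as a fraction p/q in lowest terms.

-691

Part 1: f(3) = -2*(8) - 1*(35) - 1*(31) = -82; iterating: f(3)=-82, f(4)=121, f(5)=-168, f(6)=297, f(7)=-547, f(8)=965, f(9)=-1680, f(10)=2942; answer 2942
Part 2: W1 = 2942; r = 4; total draws C(14,3) = 364; favorable C(2,2)*C(12,1) = 12; P = 3/91; answer 3/91
Part 3: W2 = 3/91; threaded value p + q = 94; d = -36; T(2) = -2*(-50) - 1*(-36) = 136; iterating: T(2)=136, T(3)=-222, T(4)=308, T(5)=-394, T(6)=480, T(7)=-566, T(8)=652, T(9)=-738, T(10)=824, T(11)=-910, T(12)=996, T(13)=-1082, T(14)=1168; answer 1168
Part 4: W3 = 1168; m = 28; remainder = value at the root: -1*(28)^2 + 3*(28)^1 + 9 = (-784) + (84) + (9) = -691; answer -691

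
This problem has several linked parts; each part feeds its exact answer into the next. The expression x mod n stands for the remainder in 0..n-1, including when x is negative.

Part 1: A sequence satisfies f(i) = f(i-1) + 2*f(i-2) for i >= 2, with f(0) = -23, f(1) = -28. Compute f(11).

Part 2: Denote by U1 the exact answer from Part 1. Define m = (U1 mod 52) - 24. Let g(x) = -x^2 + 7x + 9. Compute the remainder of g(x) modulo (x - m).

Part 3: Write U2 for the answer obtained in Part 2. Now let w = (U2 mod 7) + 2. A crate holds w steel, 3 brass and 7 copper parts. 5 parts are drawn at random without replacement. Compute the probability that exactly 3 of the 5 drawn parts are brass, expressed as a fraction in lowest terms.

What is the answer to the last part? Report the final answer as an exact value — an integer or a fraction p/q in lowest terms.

Part 1: f(2) = 1*(-28) + 2*(-23) = -74; iterating: f(2)=-74, f(3)=-130, f(4)=-278, f(5)=-538, f(6)=-1094, f(7)=-2170, f(8)=-4358, f(9)=-8698, f(10)=-17414, f(11)=-34810; answer -34810
Part 2: U1 = -34810; m = 6; remainder = value at the root: -1*(6)^2 + 7*(6)^1 + 9 = (-36) + (42) + (9) = 15; answer 15
Part 3: U2 = 15; w = 3; total draws C(13,5) = 1287; favorable C(3,3)*C(10,2) = 45; P = 5/143; answer 5/143

5/143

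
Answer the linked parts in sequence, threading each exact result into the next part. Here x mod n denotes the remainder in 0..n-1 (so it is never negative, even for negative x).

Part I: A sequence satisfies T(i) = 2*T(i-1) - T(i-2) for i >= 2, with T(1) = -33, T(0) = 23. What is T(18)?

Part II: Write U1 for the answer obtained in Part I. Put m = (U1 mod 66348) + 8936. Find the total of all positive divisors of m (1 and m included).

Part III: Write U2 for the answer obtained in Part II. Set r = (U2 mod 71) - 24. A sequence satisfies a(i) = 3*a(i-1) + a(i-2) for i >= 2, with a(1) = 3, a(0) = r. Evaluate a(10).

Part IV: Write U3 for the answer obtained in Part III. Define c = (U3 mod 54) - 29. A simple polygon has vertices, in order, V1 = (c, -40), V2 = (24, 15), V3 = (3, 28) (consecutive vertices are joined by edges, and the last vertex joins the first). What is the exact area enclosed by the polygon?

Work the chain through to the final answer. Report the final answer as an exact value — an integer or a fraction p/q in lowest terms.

Part I: T(2) = 2*(-33) - 1*(23) = -89; iterating: T(2)=-89, T(3)=-145, T(4)=-201, T(5)=-257, T(6)=-313, T(7)=-369, T(8)=-425, T(9)=-481, T(10)=-537, T(11)=-593, T(12)=-649, T(13)=-705, T(14)=-761, T(15)=-817, T(16)=-873, T(17)=-929, T(18)=-985; answer -985
Part II: U1 = -985; m = 74299; 74299 = 191 * 389; sigma = (1 + 191) * (1 + 389) = 192 * 390 = 74880; answer 74880
Part III: U2 = 74880; r = 22; a(2) = 3*(3) + 1*(22) = 31; iterating: a(2)=31, a(3)=96, a(4)=319, a(5)=1053, a(6)=3478, a(7)=11487, a(8)=37939, a(9)=125304, a(10)=413851; answer 413851
Part IV: U3 = 413851; c = 20; cross terms: (20*15 - 24*-40)=1260, (24*28 - 3*15)=627, (3*-40 - 20*28)=-680; twice the area = |1207| = 1207; area = 1207/2; answer 1207/2

1207/2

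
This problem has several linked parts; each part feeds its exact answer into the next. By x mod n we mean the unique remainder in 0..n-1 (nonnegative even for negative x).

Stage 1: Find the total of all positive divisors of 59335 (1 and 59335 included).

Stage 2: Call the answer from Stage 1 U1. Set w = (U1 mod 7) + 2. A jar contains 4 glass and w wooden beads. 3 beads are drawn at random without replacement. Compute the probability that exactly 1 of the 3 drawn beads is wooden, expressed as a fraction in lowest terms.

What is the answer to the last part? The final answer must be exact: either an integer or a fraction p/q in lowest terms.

3/10

Stage 1: 59335 = 5 * 11867; sigma = (1 + 5) * (1 + 11867) = 6 * 11868 = 71208; answer 71208
Stage 2: U1 = 71208; w = 6; total draws C(10,3) = 120; favorable C(6,1)*C(4,2) = 36; P = 3/10; answer 3/10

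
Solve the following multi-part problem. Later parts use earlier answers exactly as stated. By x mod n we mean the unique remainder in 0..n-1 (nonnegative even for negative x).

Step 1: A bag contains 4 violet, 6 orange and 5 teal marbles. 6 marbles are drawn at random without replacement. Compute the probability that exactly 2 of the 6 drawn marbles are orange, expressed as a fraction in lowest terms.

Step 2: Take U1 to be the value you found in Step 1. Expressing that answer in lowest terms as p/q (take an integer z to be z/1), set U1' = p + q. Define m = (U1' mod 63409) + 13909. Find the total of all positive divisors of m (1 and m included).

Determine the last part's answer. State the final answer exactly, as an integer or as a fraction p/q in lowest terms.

28224

Step 1: total draws C(15,6) = 5005; favorable C(6,2)*C(9,4) = 1890; P = 54/143; answer 54/143
Step 2: U1 = 54/143; threaded value p + q = 197; m = 14106; 14106 = 2 * 3 * 2351; sigma = (1 + 2) * (1 + 3) * (1 + 2351) = 3 * 4 * 2352 = 28224; answer 28224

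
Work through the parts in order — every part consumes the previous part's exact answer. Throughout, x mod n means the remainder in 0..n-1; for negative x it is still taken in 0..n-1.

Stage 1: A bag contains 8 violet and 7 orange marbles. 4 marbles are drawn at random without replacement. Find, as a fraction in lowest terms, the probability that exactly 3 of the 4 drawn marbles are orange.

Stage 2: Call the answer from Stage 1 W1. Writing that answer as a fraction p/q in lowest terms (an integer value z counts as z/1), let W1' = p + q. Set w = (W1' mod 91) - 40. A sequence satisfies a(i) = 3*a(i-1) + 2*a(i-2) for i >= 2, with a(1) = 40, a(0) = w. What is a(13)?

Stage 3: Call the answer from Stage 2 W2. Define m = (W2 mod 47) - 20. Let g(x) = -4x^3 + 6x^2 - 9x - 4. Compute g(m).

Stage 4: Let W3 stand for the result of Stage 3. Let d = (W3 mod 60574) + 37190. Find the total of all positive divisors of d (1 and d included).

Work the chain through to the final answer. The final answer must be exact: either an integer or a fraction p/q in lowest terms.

Stage 1: total draws C(15,4) = 1365; favorable C(7,3)*C(8,1) = 280; P = 8/39; answer 8/39
Stage 2: W1 = 8/39; threaded value p + q = 47; w = 7; a(2) = 3*(40) + 2*(7) = 134; iterating: a(2)=134, a(3)=482, a(4)=1714, a(5)=6106, a(6)=21746, a(7)=77450, a(8)=275842, a(9)=982426, a(10)=3498962, a(11)=12461738, a(12)=44383138, a(13)=158072890; answer 158072890
Stage 3: W2 = 158072890; m = 26; -4*(26)^3 + 6*(26)^2 - 9*(26)^1 - 4 = (-70304) + (4056) + (-234) + (-4) = -66486; answer -66486
Stage 4: W3 = -66486; d = 91852; 91852 = 2^2 * 22963; sigma = (1 + 2 + 4) * (1 + 22963) = 7 * 22964 = 160748; answer 160748

160748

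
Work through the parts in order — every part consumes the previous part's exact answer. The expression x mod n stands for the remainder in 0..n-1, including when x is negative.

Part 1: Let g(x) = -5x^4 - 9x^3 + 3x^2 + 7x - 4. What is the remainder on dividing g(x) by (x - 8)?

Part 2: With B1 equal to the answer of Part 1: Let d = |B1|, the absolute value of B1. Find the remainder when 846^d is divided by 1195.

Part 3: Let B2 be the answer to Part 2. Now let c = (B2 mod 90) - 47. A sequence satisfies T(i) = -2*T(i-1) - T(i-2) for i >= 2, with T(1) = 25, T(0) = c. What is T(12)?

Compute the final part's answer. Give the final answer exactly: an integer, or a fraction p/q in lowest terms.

Part 1: remainder = value at the root: -5*(8)^4 - 9*(8)^3 + 3*(8)^2 + 7*(8)^1 - 4 = (-20480) + (-4608) + (192) + (56) + (-4) = -24844; answer -24844
Part 2: B1 = -24844; d = 24844; squarings mod 1195: 846^1=846, 846^2=1106, 846^4=751, 846^8=1156, 846^16=326, 846^32=1116, 846^64=266, 846^128=251, 846^256=861, 846^512=421, 846^1024=381, 846^2048=566, 846^4096=96, 846^8192=851, 846^16384=31; 846^24844 = 846^4 * 846^8 * 846^256 * 846^8192 * 846^16384 = 591 (mod 1195); answer 591
Part 3: B2 = 591; c = 4; T(2) = -2*(25) - 1*(4) = -54; iterating: T(2)=-54, T(3)=83, T(4)=-112, T(5)=141, T(6)=-170, T(7)=199, T(8)=-228, T(9)=257, T(10)=-286, T(11)=315, T(12)=-344; answer -344

-344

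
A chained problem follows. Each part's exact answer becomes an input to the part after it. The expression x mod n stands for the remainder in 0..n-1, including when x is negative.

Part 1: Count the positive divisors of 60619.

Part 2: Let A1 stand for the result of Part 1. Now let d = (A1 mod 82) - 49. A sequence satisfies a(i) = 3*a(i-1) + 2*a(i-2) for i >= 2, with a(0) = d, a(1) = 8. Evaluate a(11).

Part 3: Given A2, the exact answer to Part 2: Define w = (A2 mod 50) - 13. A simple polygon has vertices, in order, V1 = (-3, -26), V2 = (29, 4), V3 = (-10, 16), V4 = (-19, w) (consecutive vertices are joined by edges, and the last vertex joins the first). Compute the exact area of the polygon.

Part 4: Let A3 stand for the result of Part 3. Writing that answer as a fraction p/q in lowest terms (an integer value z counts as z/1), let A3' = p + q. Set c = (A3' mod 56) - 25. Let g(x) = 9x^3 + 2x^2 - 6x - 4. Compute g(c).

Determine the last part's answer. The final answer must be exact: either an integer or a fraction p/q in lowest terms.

-56

Part 1: 60619 = 13 * 4663; number of divisors = (1+1) * (1+1) = 4; answer 4
Part 2: A1 = 4; d = -45; a(2) = 3*(8) + 2*(-45) = -66; iterating: a(2)=-66, a(3)=-182, a(4)=-678, a(5)=-2398, a(6)=-8550, a(7)=-30446, a(8)=-108438, a(9)=-386206, a(10)=-1375494, a(11)=-4898894; answer -4898894
Part 3: A2 = -4898894; w = -7; cross terms: (-3*4 - 29*-26)=742, (29*16 - -10*4)=504, (-10*-7 - -19*16)=374, (-19*-26 - -3*-7)=473; twice the area = |2093| = 2093; area = 2093/2; answer 2093/2
Part 4: A3 = 2093/2; threaded value p + q = 2095; c = -2; 9*(-2)^3 + 2*(-2)^2 - 6*(-2)^1 - 4 = (-72) + (8) + (12) + (-4) = -56; answer -56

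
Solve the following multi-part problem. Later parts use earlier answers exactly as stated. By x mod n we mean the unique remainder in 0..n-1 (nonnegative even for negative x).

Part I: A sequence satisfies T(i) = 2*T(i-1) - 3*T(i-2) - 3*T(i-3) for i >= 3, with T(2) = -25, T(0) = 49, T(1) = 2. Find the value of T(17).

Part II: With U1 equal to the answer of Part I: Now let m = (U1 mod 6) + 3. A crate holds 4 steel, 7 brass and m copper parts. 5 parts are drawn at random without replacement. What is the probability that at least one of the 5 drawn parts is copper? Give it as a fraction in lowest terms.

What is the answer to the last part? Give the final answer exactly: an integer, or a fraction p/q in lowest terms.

Part I: T(3) = 2*(-25) - 3*(2) - 3*(49) = -203; iterating: T(3)=-203, T(4)=-337, T(5)=10, T(6)=1640, T(7)=4261, T(8)=3572, T(9)=-10559, T(10)=-44617, T(11)=-68273, T(12)=28982, T(13)=396634, T(14)=911141, T(15)=545434, T(16)=-2832457, T(17)=-10034639; answer -10034639
Part II: U1 = -10034639; m = 4; total draws C(15,5) = 3003; complement C(11,5) = 462; favorable 3003 - 462 = 2541; P = 11/13; answer 11/13

11/13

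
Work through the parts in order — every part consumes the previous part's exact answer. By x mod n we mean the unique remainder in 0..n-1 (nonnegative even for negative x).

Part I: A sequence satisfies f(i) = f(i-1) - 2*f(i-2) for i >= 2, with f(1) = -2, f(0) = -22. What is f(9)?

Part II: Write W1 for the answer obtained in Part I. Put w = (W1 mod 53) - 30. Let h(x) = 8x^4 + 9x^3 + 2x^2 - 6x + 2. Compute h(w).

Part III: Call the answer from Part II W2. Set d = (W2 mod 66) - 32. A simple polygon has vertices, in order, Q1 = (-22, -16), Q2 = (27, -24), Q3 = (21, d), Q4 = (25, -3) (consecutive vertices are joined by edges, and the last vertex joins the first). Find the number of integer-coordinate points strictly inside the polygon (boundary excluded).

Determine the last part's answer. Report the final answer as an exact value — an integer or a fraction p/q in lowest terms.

458

Part I: f(2) = 1*(-2) - 2*(-22) = 42; iterating: f(2)=42, f(3)=46, f(4)=-38, f(5)=-130, f(6)=-54, f(7)=206, f(8)=314, f(9)=-98; answer -98
Part II: W1 = -98; w = -22; 8*(-22)^4 + 9*(-22)^3 + 2*(-22)^2 - 6*(-22)^1 + 2 = (1874048) + (-95832) + (968) + (132) + (2) = 1779318; answer 1779318
Part III: W2 = 1779318; d = -8; cross terms: (-22*-24 - 27*-16)=960, (27*-8 - 21*-24)=288, (21*-3 - 25*-8)=137, (25*-16 - -22*-3)=-466; twice the area = |919| = 919; area = 919/2; boundary points = 1 + 2 + 1 + 1 = 5; strictly interior points = area - boundary/2 + 1 = 458; answer 458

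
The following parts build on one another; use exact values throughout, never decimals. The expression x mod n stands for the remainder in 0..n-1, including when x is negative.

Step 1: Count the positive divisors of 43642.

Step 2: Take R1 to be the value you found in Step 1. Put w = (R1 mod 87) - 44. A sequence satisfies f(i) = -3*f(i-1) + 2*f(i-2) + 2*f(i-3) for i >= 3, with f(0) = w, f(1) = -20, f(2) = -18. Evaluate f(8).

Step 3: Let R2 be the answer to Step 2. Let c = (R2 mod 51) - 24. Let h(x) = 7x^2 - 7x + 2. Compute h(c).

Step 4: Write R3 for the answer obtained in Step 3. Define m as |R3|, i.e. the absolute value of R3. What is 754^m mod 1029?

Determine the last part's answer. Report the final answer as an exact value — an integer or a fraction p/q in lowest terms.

226

Step 1: 43642 = 2 * 21821; number of divisors = (1+1) * (1+1) = 4; answer 4
Step 2: R1 = 4; w = -40; f(3) = -3*(-18) + 2*(-20) + 2*(-40) = -66; iterating: f(3)=-66, f(4)=122, f(5)=-534, f(6)=1714, f(7)=-5966, f(8)=20258; answer 20258
Step 3: R2 = 20258; c = -13; 7*(-13)^2 - 7*(-13)^1 + 2 = (1183) + (91) + (2) = 1276; answer 1276
Step 4: R3 = 1276; m = 1276; squarings mod 1029: 754^1=754, 754^2=508, 754^4=814, 754^8=949, 754^16=226, 754^32=655, 754^64=961, 754^128=508, 754^256=814, 754^512=949, 754^1024=226; 754^1276 = 754^4 * 754^8 * 754^16 * 754^32 * 754^64 * 754^128 * 754^1024 = 226 (mod 1029); answer 226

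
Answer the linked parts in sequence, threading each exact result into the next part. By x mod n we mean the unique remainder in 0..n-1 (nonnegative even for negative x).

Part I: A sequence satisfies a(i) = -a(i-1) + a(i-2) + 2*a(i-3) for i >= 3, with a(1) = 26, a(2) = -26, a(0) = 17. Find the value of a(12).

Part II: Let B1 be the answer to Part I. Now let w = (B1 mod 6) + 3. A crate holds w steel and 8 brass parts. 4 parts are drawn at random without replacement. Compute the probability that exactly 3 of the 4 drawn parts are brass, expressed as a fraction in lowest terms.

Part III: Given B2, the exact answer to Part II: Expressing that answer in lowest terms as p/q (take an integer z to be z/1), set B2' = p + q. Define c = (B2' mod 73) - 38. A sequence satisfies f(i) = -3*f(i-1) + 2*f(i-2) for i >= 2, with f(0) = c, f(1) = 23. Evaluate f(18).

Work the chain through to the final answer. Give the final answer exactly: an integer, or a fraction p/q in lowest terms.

-54373014957

Part I: a(3) = -1*(-26) + 1*(26) + 2*(17) = 86; iterating: a(3)=86, a(4)=-60, a(5)=94, a(6)=18, a(7)=-44, a(8)=250, a(9)=-258, a(10)=420, a(11)=-178, a(12)=82; answer 82
Part II: B1 = 82; w = 7; total draws C(15,4) = 1365; favorable C(8,3)*C(7,1) = 392; P = 56/195; answer 56/195
Part III: B2 = 56/195; threaded value p + q = 251; c = -6; f(2) = -3*(23) + 2*(-6) = -81; iterating: f(2)=-81, f(3)=289, f(4)=-1029, f(5)=3665, f(6)=-13053, f(7)=46489, f(8)=-165573, f(9)=589697, f(10)=-2100237, f(11)=7480105, f(12)=-26640789, f(13)=94882577, f(14)=-337929309, f(15)=1203553081, f(16)=-4286517861, f(17)=15266659745, f(18)=-54373014957; answer -54373014957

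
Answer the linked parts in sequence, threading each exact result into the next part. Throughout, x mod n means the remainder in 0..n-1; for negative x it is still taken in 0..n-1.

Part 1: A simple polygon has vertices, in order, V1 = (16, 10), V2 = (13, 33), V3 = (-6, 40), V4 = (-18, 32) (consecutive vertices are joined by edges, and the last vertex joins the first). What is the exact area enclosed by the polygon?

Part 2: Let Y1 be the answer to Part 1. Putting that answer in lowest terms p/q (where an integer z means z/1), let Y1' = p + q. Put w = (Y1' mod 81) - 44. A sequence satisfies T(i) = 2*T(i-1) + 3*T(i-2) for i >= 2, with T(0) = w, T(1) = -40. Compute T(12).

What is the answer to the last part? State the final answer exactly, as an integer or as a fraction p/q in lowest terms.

Part 1: cross terms: (16*33 - 13*10)=398, (13*40 - -6*33)=718, (-6*32 - -18*40)=528, (-18*10 - 16*32)=-692; twice the area = |952| = 952; area = 476; answer 476
Part 2: Y1 = 476; threaded value p + q = 477; w = 28; T(2) = 2*(-40) + 3*(28) = 4; iterating: T(2)=4, T(3)=-112, T(4)=-212, T(5)=-760, T(6)=-2156, T(7)=-6592, T(8)=-19652, T(9)=-59080, T(10)=-177116, T(11)=-531472, T(12)=-1594292; answer -1594292

-1594292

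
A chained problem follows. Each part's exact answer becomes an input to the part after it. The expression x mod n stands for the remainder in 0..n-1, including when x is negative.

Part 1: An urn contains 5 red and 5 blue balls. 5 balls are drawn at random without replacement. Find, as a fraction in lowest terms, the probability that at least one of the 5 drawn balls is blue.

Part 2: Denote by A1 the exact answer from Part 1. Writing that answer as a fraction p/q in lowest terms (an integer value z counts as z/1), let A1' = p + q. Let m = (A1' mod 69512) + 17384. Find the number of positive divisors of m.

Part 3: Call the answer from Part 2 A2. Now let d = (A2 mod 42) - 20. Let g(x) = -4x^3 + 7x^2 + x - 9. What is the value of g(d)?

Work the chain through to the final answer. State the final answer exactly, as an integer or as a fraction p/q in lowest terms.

Part 1: total draws C(10,5) = 252; complement C(5,5) = 1; favorable 252 - 1 = 251; P = 251/252; answer 251/252
Part 2: A1 = 251/252; threaded value p + q = 503; m = 17887; 17887 = 31 * 577; number of divisors = (1+1) * (1+1) = 4; answer 4
Part 3: A2 = 4; d = -16; -4*(-16)^3 + 7*(-16)^2 + 1*(-16)^1 - 9 = (16384) + (1792) + (-16) + (-9) = 18151; answer 18151

18151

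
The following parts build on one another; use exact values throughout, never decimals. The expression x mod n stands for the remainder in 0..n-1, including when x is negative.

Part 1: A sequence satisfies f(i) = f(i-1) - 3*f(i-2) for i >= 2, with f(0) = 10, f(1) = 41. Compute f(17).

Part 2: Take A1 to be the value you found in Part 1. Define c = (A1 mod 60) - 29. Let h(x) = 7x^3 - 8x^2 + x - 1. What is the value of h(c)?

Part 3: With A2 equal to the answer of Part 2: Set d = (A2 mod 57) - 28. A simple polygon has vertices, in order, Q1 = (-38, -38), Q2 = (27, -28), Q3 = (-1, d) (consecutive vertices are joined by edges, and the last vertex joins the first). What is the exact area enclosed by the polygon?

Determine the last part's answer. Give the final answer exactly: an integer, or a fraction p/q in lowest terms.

Part 1: f(2) = 1*(41) - 3*(10) = 11; iterating: f(2)=11, f(3)=-112, f(4)=-145, f(5)=191, f(6)=626, f(7)=53, f(8)=-1825, f(9)=-1984, f(10)=3491, f(11)=9443, f(12)=-1030, f(13)=-29359, f(14)=-26269, f(15)=61808, f(16)=140615, f(17)=-44809; answer -44809
Part 2: A1 = -44809; c = -18; 7*(-18)^3 - 8*(-18)^2 + 1*(-18)^1 - 1 = (-40824) + (-2592) + (-18) + (-1) = -43435; answer -43435
Part 3: A2 = -43435; d = 28; cross terms: (-38*-28 - 27*-38)=2090, (27*28 - -1*-28)=728, (-1*-38 - -38*28)=1102; twice the area = |3920| = 3920; area = 1960; answer 1960

1960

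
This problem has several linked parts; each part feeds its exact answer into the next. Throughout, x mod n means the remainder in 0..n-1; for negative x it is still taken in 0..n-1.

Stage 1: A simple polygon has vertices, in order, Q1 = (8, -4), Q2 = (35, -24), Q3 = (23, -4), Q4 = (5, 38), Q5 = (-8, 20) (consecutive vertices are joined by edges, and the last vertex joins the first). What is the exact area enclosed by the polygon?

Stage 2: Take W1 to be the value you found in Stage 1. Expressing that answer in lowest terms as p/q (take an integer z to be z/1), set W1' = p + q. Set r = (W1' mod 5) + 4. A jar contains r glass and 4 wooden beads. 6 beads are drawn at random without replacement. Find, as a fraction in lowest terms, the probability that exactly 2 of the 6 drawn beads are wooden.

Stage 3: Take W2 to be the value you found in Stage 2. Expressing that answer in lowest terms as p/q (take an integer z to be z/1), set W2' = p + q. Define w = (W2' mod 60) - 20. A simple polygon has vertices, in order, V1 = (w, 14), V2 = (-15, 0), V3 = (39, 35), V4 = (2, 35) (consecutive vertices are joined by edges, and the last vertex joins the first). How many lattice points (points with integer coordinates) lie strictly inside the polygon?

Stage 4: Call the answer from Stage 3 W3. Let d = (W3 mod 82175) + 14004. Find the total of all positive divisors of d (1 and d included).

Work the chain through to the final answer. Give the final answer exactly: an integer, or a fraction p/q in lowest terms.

Stage 1: cross terms: (8*-24 - 35*-4)=-52, (35*-4 - 23*-24)=412, (23*38 - 5*-4)=894, (5*20 - -8*38)=404, (-8*-4 - 8*20)=-128; twice the area = |1530| = 1530; area = 765; answer 765
Stage 2: W1 = 765; threaded value p + q = 766; r = 5; total draws C(9,6) = 84; favorable C(4,2)*C(5,4) = 30; P = 5/14; answer 5/14
Stage 3: W2 = 5/14; threaded value p + q = 19; w = -1; cross terms: (-1*0 - -15*14)=210, (-15*35 - 39*0)=-525, (39*35 - 2*35)=1295, (2*14 - -1*35)=63; twice the area = |1043| = 1043; area = 1043/2; boundary points = 14 + 1 + 37 + 3 = 55; strictly interior points = area - boundary/2 + 1 = 495; answer 495
Stage 4: W3 = 495; d = 14499; 14499 = 3^4 * 179; sigma = (1 + 3 + 9 + 27 + 81) * (1 + 179) = 121 * 180 = 21780; answer 21780

21780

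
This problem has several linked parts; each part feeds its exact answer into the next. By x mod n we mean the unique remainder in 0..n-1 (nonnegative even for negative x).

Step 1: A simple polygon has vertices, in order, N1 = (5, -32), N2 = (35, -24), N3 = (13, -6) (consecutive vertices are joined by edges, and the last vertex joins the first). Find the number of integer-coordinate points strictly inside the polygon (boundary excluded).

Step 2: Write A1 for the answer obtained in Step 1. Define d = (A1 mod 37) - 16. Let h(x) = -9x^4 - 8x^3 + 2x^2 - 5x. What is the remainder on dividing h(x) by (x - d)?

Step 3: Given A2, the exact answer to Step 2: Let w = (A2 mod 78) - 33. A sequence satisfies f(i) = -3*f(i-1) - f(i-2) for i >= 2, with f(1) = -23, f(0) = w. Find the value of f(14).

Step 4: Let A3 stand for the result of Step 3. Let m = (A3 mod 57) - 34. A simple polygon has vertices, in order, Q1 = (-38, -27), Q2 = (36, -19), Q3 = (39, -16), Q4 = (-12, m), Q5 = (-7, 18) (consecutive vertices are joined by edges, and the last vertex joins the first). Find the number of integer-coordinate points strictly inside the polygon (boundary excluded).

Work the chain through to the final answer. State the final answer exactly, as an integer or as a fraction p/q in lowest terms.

906

Step 1: cross terms: (5*-24 - 35*-32)=1000, (35*-6 - 13*-24)=102, (13*-32 - 5*-6)=-386; twice the area = |716| = 716; area = 358; boundary points = 2 + 2 + 2 = 6; strictly interior points = area - boundary/2 + 1 = 356; answer 356
Step 2: A1 = 356; d = 7; remainder = value at the root: -9*(7)^4 - 8*(7)^3 + 2*(7)^2 - 5*(7)^1 = (-21609) + (-2744) + (98) + (-35) = -24290; answer -24290
Step 3: A2 = -24290; w = 13; f(2) = -3*(-23) - 1*(13) = 56; iterating: f(2)=56, f(3)=-145, f(4)=379, f(5)=-992, f(6)=2597, f(7)=-6799, f(8)=17800, f(9)=-46601, f(10)=122003, f(11)=-319408, f(12)=836221, f(13)=-2189255, f(14)=5731544; answer 5731544
Step 4: A3 = 5731544; m = -11; cross terms: (-38*-19 - 36*-27)=1694, (36*-16 - 39*-19)=165, (39*-11 - -12*-16)=-621, (-12*18 - -7*-11)=-293, (-7*-27 - -38*18)=873; twice the area = |1818| = 1818; area = 909; boundary points = 2 + 3 + 1 + 1 + 1 = 8; strictly interior points = area - boundary/2 + 1 = 906; answer 906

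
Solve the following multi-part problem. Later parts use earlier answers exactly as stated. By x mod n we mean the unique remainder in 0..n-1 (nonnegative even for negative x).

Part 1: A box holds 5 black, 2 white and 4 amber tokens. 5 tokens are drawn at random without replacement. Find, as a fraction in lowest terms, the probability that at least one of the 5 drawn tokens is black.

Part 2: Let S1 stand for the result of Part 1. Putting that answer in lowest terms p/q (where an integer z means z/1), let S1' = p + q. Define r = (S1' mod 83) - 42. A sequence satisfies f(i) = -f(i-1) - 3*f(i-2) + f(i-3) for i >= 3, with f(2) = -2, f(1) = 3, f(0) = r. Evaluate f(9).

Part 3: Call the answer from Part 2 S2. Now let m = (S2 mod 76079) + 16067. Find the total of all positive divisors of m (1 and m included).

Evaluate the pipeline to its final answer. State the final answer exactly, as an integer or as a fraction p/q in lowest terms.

24732

Part 1: total draws C(11,5) = 462; complement C(6,5) = 6; favorable 462 - 6 = 456; P = 76/77; answer 76/77
Part 2: S1 = 76/77; threaded value p + q = 153; r = 28; f(3) = -1*(-2) - 3*(3) + 1*(28) = 21; iterating: f(3)=21, f(4)=-12, f(5)=-53, f(6)=110, f(7)=37, f(8)=-420, f(9)=419; answer 419
Part 3: S2 = 419; m = 16486; 16486 = 2 * 8243; sigma = (1 + 2) * (1 + 8243) = 3 * 8244 = 24732; answer 24732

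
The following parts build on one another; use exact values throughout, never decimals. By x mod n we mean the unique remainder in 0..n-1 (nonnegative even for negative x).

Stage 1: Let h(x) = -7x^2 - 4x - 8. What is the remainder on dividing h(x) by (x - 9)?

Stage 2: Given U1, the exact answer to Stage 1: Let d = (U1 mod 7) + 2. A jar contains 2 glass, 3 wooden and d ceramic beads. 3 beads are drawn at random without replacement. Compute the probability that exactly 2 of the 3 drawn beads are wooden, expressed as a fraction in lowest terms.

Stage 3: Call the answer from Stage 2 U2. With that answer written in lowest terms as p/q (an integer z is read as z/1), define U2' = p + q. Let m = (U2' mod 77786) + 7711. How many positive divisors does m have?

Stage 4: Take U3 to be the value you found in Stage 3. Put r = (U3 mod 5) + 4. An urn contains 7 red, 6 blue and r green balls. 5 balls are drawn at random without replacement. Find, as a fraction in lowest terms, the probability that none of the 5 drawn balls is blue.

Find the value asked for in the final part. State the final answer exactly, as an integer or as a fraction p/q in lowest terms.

Stage 1: remainder = value at the root: -7*(9)^2 - 4*(9)^1 - 8 = (-567) + (-36) + (-8) = -611; answer -611
Stage 2: U1 = -611; d = 7; total draws C(12,3) = 220; favorable C(3,2)*C(9,1) = 27; P = 27/220; answer 27/220
Stage 3: U2 = 27/220; threaded value p + q = 247; m = 7958; 7958 = 2 * 23 * 173; number of divisors = (1+1) * (1+1) * (1+1) = 8; answer 8
Stage 4: U3 = 8; r = 7; total draws C(20,5) = 15504; favorable C(14,5) = 2002; P = 1001/7752; answer 1001/7752

1001/7752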